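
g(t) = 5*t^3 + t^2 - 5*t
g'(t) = 15*t^2 + 2*t - 5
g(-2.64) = -71.83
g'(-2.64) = 94.26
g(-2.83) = -91.17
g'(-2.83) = 109.47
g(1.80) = 23.40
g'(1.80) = 47.20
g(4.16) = 356.46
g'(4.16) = 262.90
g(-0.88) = 1.77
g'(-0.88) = 4.86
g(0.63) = -1.50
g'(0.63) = 2.21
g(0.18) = -0.84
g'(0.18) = -4.15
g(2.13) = 42.20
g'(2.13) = 67.31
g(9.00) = 3681.00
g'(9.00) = 1228.00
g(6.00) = 1086.00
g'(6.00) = 547.00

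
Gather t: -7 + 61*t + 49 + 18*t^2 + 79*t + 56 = 18*t^2 + 140*t + 98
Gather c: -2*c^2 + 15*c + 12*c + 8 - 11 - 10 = -2*c^2 + 27*c - 13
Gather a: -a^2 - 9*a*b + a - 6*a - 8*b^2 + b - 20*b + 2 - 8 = -a^2 + a*(-9*b - 5) - 8*b^2 - 19*b - 6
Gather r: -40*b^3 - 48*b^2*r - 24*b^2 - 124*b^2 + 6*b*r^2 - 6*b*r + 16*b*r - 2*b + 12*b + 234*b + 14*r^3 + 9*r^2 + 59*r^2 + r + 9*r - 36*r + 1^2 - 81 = -40*b^3 - 148*b^2 + 244*b + 14*r^3 + r^2*(6*b + 68) + r*(-48*b^2 + 10*b - 26) - 80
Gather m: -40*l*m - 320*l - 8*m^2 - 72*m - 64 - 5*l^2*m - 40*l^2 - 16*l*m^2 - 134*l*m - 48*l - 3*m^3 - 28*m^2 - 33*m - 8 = -40*l^2 - 368*l - 3*m^3 + m^2*(-16*l - 36) + m*(-5*l^2 - 174*l - 105) - 72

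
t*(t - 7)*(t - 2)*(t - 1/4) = t^4 - 37*t^3/4 + 65*t^2/4 - 7*t/2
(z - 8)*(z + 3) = z^2 - 5*z - 24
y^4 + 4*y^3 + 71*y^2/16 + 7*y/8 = y*(y + 1/4)*(y + 7/4)*(y + 2)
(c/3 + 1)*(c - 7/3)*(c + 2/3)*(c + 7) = c^4/3 + 25*c^3/9 + 25*c^2/27 - 455*c/27 - 98/9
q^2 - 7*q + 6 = (q - 6)*(q - 1)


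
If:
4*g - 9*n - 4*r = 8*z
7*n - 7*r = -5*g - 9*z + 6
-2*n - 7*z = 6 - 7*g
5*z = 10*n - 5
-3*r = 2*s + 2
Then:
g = 527/599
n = 268/599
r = 50/599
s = -674/599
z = -63/599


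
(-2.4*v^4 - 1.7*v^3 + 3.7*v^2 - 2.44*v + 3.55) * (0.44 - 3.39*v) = 8.136*v^5 + 4.707*v^4 - 13.291*v^3 + 9.8996*v^2 - 13.1081*v + 1.562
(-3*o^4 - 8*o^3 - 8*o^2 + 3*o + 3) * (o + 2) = -3*o^5 - 14*o^4 - 24*o^3 - 13*o^2 + 9*o + 6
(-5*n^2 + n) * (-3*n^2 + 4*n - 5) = 15*n^4 - 23*n^3 + 29*n^2 - 5*n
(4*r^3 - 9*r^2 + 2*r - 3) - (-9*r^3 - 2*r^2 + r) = 13*r^3 - 7*r^2 + r - 3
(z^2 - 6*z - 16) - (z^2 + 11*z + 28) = -17*z - 44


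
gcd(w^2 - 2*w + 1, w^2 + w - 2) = w - 1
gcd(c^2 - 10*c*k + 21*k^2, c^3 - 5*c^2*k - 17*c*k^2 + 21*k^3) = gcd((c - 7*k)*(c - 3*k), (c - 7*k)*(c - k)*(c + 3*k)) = c - 7*k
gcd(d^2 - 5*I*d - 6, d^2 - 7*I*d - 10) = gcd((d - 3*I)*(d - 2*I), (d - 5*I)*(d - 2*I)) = d - 2*I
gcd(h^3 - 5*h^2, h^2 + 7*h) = h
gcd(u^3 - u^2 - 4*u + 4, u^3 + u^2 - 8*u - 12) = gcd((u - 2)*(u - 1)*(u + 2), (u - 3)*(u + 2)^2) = u + 2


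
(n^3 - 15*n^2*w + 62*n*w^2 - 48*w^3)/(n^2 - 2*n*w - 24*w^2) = (n^2 - 9*n*w + 8*w^2)/(n + 4*w)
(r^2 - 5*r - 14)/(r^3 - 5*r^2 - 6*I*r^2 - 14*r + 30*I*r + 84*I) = 1/(r - 6*I)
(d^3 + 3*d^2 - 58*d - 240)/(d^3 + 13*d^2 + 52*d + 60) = (d - 8)/(d + 2)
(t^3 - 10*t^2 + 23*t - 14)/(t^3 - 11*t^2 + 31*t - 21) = (t - 2)/(t - 3)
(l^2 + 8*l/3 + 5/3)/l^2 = 1 + 8/(3*l) + 5/(3*l^2)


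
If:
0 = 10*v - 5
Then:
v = 1/2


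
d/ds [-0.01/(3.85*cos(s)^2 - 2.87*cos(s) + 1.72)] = (0.0287 - 0.077*cos(s))*sin(s)/(3.85*cos(s)^2 - 2.87*cos(s) + 1.72)^2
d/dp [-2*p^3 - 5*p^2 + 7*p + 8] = -6*p^2 - 10*p + 7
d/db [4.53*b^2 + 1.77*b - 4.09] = 9.06*b + 1.77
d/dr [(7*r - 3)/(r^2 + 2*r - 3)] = (-7*r^2 + 6*r - 15)/(r^4 + 4*r^3 - 2*r^2 - 12*r + 9)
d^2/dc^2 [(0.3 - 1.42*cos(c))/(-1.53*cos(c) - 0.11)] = (-0.0676719999999999*cos(c) + 0.470628*cos(2*c) + 3.33066907387547e-16*cos(3*c) - 1.411884)/(3.581577*cos(c)^3 + 0.772497*cos(c)^2 + 0.055539*cos(c) + 0.001331)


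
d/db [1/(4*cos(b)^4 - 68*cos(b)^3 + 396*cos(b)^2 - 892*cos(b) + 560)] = (4*cos(b)^3 - 51*cos(b)^2 + 198*cos(b) - 223)*sin(b)/(4*(cos(b)^4 - 17*cos(b)^3 + 99*cos(b)^2 - 223*cos(b) + 140)^2)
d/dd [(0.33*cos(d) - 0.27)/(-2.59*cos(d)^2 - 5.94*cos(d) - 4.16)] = (-0.8547*cos(d)^2 + 1.3986*cos(d) + 2.9766)*sin(d)/(6.7081*cos(d)^4 + 30.7692*cos(d)^3 + 56.8324*cos(d)^2 + 49.4208*cos(d) + 17.3056)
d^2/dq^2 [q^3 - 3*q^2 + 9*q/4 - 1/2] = 6*q - 6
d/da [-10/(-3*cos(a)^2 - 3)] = 40*sin(2*a)/(3*(cos(2*a) + 3)^2)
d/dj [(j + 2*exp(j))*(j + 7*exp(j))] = 9*j*exp(j) + 2*j + 28*exp(2*j) + 9*exp(j)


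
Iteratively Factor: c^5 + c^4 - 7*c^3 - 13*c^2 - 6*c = (c - 3)*(c^4 + 4*c^3 + 5*c^2 + 2*c) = (c - 3)*(c + 2)*(c^3 + 2*c^2 + c) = (c - 3)*(c + 1)*(c + 2)*(c^2 + c) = (c - 3)*(c + 1)^2*(c + 2)*(c)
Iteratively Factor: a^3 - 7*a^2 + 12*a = (a)*(a^2 - 7*a + 12) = a*(a - 3)*(a - 4)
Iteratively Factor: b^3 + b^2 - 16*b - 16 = (b + 4)*(b^2 - 3*b - 4) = (b - 4)*(b + 4)*(b + 1)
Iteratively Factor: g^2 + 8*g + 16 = (g + 4)*(g + 4)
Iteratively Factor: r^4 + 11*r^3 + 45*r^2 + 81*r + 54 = (r + 3)*(r^3 + 8*r^2 + 21*r + 18) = (r + 3)^2*(r^2 + 5*r + 6) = (r + 2)*(r + 3)^2*(r + 3)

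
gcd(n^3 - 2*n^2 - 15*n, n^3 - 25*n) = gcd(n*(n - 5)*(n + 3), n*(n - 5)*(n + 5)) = n^2 - 5*n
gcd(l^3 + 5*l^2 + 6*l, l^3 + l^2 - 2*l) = l^2 + 2*l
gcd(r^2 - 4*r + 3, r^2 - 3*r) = r - 3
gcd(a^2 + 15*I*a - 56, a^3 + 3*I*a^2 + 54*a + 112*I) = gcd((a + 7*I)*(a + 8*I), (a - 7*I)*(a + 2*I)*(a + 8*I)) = a + 8*I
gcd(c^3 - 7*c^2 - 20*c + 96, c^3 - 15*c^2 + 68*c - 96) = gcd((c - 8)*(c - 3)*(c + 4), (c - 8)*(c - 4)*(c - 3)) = c^2 - 11*c + 24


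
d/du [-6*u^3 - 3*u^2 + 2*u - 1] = -18*u^2 - 6*u + 2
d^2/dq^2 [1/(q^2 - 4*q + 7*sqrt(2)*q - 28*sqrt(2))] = 2*(-q^2 - 7*sqrt(2)*q + 4*q + (2*q - 4 + 7*sqrt(2))^2 + 28*sqrt(2))/(q^2 - 4*q + 7*sqrt(2)*q - 28*sqrt(2))^3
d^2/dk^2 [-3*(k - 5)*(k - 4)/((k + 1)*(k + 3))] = 6*(13*k^3 - 51*k^2 - 321*k - 377)/(k^6 + 12*k^5 + 57*k^4 + 136*k^3 + 171*k^2 + 108*k + 27)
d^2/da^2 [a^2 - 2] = 2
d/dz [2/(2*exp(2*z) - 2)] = -1/(2*sinh(z)^2)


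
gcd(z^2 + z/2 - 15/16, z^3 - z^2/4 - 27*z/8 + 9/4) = z - 3/4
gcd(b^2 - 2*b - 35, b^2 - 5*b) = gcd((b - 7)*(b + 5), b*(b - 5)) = 1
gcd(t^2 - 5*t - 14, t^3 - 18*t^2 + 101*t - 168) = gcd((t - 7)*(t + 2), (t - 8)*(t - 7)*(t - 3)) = t - 7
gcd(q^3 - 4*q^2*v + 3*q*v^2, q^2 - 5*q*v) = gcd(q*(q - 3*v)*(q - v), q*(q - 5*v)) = q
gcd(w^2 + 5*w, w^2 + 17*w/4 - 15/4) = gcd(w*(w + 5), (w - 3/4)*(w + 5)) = w + 5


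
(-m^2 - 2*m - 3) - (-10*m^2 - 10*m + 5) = 9*m^2 + 8*m - 8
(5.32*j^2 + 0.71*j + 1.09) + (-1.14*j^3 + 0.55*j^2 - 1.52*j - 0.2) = -1.14*j^3 + 5.87*j^2 - 0.81*j + 0.89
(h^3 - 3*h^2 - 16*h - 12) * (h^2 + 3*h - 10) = h^5 - 35*h^3 - 30*h^2 + 124*h + 120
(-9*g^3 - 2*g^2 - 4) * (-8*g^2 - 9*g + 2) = 72*g^5 + 97*g^4 + 28*g^2 + 36*g - 8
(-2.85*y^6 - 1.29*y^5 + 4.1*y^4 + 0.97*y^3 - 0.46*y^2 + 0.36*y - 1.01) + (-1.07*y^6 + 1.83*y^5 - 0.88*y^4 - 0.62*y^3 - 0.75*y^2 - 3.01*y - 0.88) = -3.92*y^6 + 0.54*y^5 + 3.22*y^4 + 0.35*y^3 - 1.21*y^2 - 2.65*y - 1.89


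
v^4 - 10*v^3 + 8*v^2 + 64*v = v*(v - 8)*(v - 4)*(v + 2)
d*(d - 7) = d^2 - 7*d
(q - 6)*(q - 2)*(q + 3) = q^3 - 5*q^2 - 12*q + 36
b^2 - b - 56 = (b - 8)*(b + 7)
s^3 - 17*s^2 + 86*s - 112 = (s - 8)*(s - 7)*(s - 2)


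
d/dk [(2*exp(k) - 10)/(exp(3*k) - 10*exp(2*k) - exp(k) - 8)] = 2*((exp(k) - 5)*(-3*exp(2*k) + 20*exp(k) + 1) + exp(3*k) - 10*exp(2*k) - exp(k) - 8)*exp(k)/(-exp(3*k) + 10*exp(2*k) + exp(k) + 8)^2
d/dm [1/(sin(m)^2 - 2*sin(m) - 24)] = 2*(1 - sin(m))*cos(m)/((sin(m) - 6)^2*(sin(m) + 4)^2)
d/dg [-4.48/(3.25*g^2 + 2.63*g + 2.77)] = (29.12*g + 11.7824)/(3.25*g^2 + 2.63*g + 2.77)^2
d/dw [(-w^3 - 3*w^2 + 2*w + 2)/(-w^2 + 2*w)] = (w^4 - 4*w^3 - 4*w^2 + 4*w - 4)/(w^2*(w^2 - 4*w + 4))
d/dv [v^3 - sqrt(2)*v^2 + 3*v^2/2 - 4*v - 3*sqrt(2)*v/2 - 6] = 3*v^2 - 2*sqrt(2)*v + 3*v - 4 - 3*sqrt(2)/2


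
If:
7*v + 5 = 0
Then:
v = -5/7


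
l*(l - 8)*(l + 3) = l^3 - 5*l^2 - 24*l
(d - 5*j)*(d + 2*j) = d^2 - 3*d*j - 10*j^2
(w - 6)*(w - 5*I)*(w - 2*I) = w^3 - 6*w^2 - 7*I*w^2 - 10*w + 42*I*w + 60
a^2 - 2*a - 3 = (a - 3)*(a + 1)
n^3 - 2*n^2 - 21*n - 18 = (n - 6)*(n + 1)*(n + 3)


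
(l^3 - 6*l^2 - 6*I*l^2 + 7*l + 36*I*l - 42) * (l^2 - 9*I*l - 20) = l^5 - 6*l^4 - 15*I*l^4 - 67*l^3 + 90*I*l^3 + 402*l^2 + 57*I*l^2 - 140*l - 342*I*l + 840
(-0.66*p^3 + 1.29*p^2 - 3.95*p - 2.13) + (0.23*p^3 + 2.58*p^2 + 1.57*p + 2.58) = -0.43*p^3 + 3.87*p^2 - 2.38*p + 0.45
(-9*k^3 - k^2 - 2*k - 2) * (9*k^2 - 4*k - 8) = -81*k^5 + 27*k^4 + 58*k^3 - 2*k^2 + 24*k + 16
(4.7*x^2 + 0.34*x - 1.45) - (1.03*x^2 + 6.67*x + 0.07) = 3.67*x^2 - 6.33*x - 1.52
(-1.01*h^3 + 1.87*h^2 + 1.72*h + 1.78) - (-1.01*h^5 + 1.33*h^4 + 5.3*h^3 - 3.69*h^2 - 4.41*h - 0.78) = 1.01*h^5 - 1.33*h^4 - 6.31*h^3 + 5.56*h^2 + 6.13*h + 2.56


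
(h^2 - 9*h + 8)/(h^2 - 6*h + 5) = (h - 8)/(h - 5)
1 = 1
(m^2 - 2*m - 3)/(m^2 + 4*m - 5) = (m^2 - 2*m - 3)/(m^2 + 4*m - 5)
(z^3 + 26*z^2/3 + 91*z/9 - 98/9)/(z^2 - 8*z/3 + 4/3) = (3*z^2 + 28*z + 49)/(3*(z - 2))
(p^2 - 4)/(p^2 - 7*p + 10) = (p + 2)/(p - 5)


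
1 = 1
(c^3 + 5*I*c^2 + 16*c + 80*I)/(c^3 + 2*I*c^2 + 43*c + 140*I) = (c - 4*I)/(c - 7*I)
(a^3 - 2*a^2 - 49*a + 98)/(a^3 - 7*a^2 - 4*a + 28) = (a + 7)/(a + 2)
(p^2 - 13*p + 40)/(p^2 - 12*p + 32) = (p - 5)/(p - 4)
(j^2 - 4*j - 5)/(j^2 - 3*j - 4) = (j - 5)/(j - 4)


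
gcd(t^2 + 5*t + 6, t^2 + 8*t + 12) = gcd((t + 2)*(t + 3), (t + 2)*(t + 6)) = t + 2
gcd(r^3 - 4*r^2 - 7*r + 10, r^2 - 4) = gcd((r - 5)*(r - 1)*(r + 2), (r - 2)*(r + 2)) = r + 2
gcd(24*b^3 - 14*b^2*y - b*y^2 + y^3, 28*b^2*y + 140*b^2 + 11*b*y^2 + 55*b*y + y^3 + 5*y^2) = 4*b + y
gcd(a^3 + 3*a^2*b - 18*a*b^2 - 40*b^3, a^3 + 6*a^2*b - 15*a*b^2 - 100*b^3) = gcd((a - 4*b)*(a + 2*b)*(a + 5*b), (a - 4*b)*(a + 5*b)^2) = a^2 + a*b - 20*b^2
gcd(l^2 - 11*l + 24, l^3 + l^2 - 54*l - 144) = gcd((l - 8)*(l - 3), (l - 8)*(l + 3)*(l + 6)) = l - 8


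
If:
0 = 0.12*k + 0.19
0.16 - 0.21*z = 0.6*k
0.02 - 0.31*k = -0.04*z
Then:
No Solution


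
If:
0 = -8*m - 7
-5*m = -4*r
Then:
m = -7/8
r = -35/32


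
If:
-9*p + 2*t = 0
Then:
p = 2*t/9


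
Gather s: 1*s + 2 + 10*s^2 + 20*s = 10*s^2 + 21*s + 2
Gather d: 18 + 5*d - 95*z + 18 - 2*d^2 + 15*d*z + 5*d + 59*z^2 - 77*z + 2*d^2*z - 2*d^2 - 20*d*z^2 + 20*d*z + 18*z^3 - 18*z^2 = d^2*(2*z - 4) + d*(-20*z^2 + 35*z + 10) + 18*z^3 + 41*z^2 - 172*z + 36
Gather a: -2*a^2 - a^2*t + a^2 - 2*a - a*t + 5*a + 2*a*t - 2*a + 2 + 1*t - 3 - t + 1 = a^2*(-t - 1) + a*(t + 1)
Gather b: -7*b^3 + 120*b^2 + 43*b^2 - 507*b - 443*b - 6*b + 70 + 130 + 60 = -7*b^3 + 163*b^2 - 956*b + 260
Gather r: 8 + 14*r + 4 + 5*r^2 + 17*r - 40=5*r^2 + 31*r - 28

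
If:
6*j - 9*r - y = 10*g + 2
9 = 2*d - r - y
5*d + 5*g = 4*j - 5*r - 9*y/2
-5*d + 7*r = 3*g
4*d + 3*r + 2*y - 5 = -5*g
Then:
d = 11781/3469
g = -4214/3469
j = 3337/6938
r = 6609/3469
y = -14268/3469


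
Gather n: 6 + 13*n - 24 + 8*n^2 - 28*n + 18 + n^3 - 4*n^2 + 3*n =n^3 + 4*n^2 - 12*n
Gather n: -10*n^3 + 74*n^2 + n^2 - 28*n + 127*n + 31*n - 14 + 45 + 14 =-10*n^3 + 75*n^2 + 130*n + 45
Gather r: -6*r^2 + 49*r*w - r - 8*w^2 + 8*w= -6*r^2 + r*(49*w - 1) - 8*w^2 + 8*w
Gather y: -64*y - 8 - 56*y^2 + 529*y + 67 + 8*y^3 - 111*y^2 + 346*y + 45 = 8*y^3 - 167*y^2 + 811*y + 104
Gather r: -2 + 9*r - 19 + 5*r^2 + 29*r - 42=5*r^2 + 38*r - 63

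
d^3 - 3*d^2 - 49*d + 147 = (d - 7)*(d - 3)*(d + 7)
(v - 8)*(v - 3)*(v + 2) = v^3 - 9*v^2 + 2*v + 48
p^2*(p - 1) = p^3 - p^2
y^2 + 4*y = y*(y + 4)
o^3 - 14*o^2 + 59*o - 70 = (o - 7)*(o - 5)*(o - 2)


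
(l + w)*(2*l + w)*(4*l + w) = 8*l^3 + 14*l^2*w + 7*l*w^2 + w^3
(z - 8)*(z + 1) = z^2 - 7*z - 8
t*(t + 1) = t^2 + t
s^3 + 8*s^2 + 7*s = s*(s + 1)*(s + 7)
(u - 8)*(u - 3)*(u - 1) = u^3 - 12*u^2 + 35*u - 24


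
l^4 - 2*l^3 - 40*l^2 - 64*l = l*(l - 8)*(l + 2)*(l + 4)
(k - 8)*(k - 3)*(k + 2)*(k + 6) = k^4 - 3*k^3 - 52*k^2 + 60*k + 288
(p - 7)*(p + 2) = p^2 - 5*p - 14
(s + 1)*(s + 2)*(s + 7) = s^3 + 10*s^2 + 23*s + 14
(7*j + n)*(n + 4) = 7*j*n + 28*j + n^2 + 4*n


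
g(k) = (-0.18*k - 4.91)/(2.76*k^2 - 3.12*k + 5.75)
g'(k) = (3.12 - 5.52*k)*(-0.18*k - 4.91)/(2.76*k^2 - 3.12*k + 5.75)^2 - 0.18/(2.76*k^2 - 3.12*k + 5.75) = (0.4968*k^2 + 27.1032*k - 16.3542)/(7.6176*k^4 - 17.2224*k^3 + 41.4744*k^2 - 35.88*k + 33.0625)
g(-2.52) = -0.14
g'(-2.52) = -0.08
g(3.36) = -0.21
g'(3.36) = 0.12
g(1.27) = -0.82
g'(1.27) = 0.48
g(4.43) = -0.12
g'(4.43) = 0.05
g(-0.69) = -0.52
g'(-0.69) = -0.41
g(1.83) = -0.56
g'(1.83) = 0.41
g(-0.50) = -0.60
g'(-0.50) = -0.47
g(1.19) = -0.86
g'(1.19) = 0.47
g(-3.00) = -0.11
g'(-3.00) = -0.06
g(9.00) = -0.03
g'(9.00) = 0.01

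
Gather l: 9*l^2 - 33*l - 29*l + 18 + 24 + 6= 9*l^2 - 62*l + 48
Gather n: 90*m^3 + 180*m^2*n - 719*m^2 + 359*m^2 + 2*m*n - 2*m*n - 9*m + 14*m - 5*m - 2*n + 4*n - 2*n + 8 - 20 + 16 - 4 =90*m^3 + 180*m^2*n - 360*m^2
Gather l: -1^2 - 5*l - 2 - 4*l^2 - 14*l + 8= -4*l^2 - 19*l + 5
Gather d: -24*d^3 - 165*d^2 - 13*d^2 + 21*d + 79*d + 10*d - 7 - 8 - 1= -24*d^3 - 178*d^2 + 110*d - 16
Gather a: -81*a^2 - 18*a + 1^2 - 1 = -81*a^2 - 18*a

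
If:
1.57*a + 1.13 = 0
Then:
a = -0.72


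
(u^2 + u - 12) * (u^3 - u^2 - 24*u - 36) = u^5 - 37*u^3 - 48*u^2 + 252*u + 432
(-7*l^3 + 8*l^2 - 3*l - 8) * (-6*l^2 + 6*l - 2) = 42*l^5 - 90*l^4 + 80*l^3 + 14*l^2 - 42*l + 16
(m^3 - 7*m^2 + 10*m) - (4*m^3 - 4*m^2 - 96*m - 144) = -3*m^3 - 3*m^2 + 106*m + 144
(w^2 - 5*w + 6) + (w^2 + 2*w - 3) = 2*w^2 - 3*w + 3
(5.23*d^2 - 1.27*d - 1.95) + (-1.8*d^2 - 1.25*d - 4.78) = 3.43*d^2 - 2.52*d - 6.73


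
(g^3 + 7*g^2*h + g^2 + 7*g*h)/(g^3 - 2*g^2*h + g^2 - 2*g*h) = (g + 7*h)/(g - 2*h)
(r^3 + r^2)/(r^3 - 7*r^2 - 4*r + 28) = r^2*(r + 1)/(r^3 - 7*r^2 - 4*r + 28)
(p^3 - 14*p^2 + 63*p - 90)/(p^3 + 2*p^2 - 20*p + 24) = (p^3 - 14*p^2 + 63*p - 90)/(p^3 + 2*p^2 - 20*p + 24)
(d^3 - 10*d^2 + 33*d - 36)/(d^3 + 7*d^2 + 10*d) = (d^3 - 10*d^2 + 33*d - 36)/(d*(d^2 + 7*d + 10))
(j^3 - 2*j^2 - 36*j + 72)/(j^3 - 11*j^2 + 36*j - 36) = (j + 6)/(j - 3)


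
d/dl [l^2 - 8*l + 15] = 2*l - 8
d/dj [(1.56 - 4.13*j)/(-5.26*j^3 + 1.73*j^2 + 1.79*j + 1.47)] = (-43.4476*j^3 + 31.7617*j^2 - 5.3976*j - 8.8635)/(27.6676*j^6 - 18.1996*j^5 - 15.8379*j^4 - 9.271*j^3 + 8.2903*j^2 + 5.2626*j + 2.1609)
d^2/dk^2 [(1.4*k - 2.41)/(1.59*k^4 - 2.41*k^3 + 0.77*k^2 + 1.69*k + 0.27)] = (42.47208*k^7 - 207.68898*k^6 + 336.11853*k^5 - 259.239906*k^4 + 46.695988*k^3 + 73.667916*k^2 - 29.97228*k - 14.041964)/(4.019679*k^12 - 18.278163*k^11 + 33.544548*k^10 - 18.883432*k^9 - 20.562861*k^8 + 31.367124*k^7 + 1.951259*k^6 - 16.296732*k^5 + 0.827474999999999*k^4 + 6.407848*k^3 + 2.48184*k^2 + 0.369603*k + 0.019683)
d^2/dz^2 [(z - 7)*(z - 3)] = 2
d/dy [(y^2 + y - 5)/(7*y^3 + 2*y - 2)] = ((2*y + 1)*(7*y^3 + 2*y - 2) - (21*y^2 + 2)*(y^2 + y - 5))/(7*y^3 + 2*y - 2)^2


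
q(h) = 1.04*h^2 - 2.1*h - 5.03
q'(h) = 2.08*h - 2.1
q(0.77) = -6.03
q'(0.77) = -0.50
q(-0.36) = -4.14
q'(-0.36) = -2.85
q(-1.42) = 0.05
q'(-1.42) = -5.05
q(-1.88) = 2.59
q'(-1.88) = -6.01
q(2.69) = -3.15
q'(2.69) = 3.50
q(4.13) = 4.04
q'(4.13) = 6.49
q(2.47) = -3.87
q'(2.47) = 3.04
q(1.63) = -5.69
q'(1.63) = 1.29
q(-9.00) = 98.11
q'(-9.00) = -20.82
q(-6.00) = 45.01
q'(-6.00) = -14.58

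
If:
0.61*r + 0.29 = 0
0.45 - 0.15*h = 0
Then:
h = 3.00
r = -0.48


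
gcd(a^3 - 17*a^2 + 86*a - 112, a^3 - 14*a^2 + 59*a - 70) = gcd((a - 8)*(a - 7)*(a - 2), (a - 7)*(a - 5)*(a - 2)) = a^2 - 9*a + 14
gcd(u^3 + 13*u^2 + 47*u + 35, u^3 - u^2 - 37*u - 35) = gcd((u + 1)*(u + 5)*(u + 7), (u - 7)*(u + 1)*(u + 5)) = u^2 + 6*u + 5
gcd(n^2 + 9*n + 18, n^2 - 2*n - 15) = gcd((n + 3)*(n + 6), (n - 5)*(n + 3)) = n + 3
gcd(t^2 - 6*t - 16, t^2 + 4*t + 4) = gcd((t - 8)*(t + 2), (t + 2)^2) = t + 2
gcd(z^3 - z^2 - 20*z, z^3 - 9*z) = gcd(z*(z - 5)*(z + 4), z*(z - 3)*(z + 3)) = z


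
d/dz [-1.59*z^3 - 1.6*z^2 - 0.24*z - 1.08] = -4.77*z^2 - 3.2*z - 0.24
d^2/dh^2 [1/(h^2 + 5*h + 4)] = 2*(-h^2 - 5*h + (2*h + 5)^2 - 4)/(h^2 + 5*h + 4)^3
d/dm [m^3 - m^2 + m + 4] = 3*m^2 - 2*m + 1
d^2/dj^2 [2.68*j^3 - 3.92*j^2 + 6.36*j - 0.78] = 16.08*j - 7.84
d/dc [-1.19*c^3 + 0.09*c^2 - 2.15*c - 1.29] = -3.57*c^2 + 0.18*c - 2.15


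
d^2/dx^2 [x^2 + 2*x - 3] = 2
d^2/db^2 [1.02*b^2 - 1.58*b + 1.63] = 2.04000000000000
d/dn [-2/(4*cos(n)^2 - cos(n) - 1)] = 2*(1 - 8*cos(n))*sin(n)/(-4*cos(n)^2 + cos(n) + 1)^2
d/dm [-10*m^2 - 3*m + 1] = -20*m - 3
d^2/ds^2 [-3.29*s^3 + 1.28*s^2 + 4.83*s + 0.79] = 2.56 - 19.74*s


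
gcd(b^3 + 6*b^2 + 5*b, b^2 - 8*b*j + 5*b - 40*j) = b + 5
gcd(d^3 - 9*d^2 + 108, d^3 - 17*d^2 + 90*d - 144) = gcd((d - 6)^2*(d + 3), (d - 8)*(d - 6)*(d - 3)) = d - 6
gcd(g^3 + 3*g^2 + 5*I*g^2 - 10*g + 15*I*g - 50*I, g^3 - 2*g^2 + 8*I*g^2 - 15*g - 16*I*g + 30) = g^2 + g*(-2 + 5*I) - 10*I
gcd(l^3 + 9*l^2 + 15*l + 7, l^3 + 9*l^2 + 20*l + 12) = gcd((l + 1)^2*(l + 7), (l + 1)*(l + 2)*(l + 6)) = l + 1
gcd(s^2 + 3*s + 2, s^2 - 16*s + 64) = 1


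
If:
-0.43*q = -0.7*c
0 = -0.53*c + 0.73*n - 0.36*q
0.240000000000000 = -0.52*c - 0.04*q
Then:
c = -0.41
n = -0.63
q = -0.67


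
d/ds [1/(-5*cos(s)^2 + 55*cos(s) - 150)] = (11 - 2*cos(s))*sin(s)/(5*(cos(s)^2 - 11*cos(s) + 30)^2)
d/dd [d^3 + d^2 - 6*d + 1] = 3*d^2 + 2*d - 6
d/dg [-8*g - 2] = -8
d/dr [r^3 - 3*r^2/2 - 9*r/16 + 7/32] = 3*r^2 - 3*r - 9/16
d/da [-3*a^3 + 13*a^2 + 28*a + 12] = -9*a^2 + 26*a + 28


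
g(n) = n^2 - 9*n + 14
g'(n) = 2*n - 9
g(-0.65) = 20.27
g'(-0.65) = -10.30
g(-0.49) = 18.65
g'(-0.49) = -9.98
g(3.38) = -5.00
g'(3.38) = -2.24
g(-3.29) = 54.43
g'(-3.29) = -15.58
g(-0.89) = 22.80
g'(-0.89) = -10.78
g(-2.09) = 37.18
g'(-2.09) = -13.18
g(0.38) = 10.72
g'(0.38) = -8.24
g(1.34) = 3.74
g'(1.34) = -6.32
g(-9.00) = 176.00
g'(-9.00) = -27.00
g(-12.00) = 266.00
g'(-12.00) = -33.00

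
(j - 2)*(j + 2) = j^2 - 4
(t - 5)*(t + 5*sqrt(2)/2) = t^2 - 5*t + 5*sqrt(2)*t/2 - 25*sqrt(2)/2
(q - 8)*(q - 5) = q^2 - 13*q + 40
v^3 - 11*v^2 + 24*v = v*(v - 8)*(v - 3)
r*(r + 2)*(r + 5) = r^3 + 7*r^2 + 10*r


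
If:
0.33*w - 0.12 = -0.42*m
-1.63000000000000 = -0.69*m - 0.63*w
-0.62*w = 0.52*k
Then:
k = -19.45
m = -12.53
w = 16.31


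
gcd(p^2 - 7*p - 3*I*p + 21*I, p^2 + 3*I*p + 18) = p - 3*I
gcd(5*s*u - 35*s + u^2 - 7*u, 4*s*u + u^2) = 1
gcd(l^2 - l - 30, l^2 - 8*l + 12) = l - 6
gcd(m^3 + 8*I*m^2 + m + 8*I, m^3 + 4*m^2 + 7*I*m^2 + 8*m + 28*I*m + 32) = m^2 + 7*I*m + 8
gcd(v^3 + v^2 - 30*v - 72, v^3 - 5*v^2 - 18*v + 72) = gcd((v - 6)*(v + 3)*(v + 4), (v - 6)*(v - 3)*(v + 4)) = v^2 - 2*v - 24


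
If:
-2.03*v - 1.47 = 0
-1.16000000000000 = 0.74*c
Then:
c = -1.57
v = -0.72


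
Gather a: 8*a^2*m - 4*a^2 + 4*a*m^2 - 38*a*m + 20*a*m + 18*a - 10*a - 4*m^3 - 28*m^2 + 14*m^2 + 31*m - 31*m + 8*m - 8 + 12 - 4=a^2*(8*m - 4) + a*(4*m^2 - 18*m + 8) - 4*m^3 - 14*m^2 + 8*m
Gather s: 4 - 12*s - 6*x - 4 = -12*s - 6*x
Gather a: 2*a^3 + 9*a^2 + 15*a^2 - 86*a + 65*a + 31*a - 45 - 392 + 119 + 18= 2*a^3 + 24*a^2 + 10*a - 300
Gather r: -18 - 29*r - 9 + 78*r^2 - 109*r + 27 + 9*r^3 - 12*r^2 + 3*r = 9*r^3 + 66*r^2 - 135*r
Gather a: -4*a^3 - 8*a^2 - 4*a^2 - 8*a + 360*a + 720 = -4*a^3 - 12*a^2 + 352*a + 720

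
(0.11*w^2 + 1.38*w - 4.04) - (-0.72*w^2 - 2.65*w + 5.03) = 0.83*w^2 + 4.03*w - 9.07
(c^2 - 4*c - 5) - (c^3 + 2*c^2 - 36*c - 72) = -c^3 - c^2 + 32*c + 67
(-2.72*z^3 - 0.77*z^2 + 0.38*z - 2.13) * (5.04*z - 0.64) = -13.7088*z^4 - 2.14*z^3 + 2.408*z^2 - 10.9784*z + 1.3632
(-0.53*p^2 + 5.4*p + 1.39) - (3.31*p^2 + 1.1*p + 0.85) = -3.84*p^2 + 4.3*p + 0.54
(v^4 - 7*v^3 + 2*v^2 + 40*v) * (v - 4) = v^5 - 11*v^4 + 30*v^3 + 32*v^2 - 160*v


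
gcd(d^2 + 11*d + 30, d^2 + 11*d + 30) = d^2 + 11*d + 30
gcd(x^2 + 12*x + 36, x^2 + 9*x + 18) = x + 6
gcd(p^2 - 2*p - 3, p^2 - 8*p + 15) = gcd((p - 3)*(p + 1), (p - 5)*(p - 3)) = p - 3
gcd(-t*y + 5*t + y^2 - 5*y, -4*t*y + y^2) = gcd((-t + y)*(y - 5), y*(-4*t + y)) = 1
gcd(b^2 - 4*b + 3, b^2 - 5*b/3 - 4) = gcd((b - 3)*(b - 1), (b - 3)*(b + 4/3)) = b - 3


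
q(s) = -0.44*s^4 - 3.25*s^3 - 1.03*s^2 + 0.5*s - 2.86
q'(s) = -1.76*s^3 - 9.75*s^2 - 2.06*s + 0.5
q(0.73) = -4.43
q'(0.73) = -6.88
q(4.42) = -469.35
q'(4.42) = -351.06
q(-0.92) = -1.98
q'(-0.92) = -4.49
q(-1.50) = 2.81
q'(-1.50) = -12.41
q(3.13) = -153.28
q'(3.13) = -155.44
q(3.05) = -141.20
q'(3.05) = -146.42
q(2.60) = -85.75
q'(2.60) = -101.70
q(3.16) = -157.99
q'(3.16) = -158.91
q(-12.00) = -3665.02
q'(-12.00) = 1662.50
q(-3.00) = 38.48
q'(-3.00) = -33.55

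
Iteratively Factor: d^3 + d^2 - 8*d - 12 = (d - 3)*(d^2 + 4*d + 4) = (d - 3)*(d + 2)*(d + 2)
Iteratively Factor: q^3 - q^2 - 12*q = (q)*(q^2 - q - 12) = q*(q - 4)*(q + 3)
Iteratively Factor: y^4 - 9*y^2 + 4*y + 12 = (y - 2)*(y^3 + 2*y^2 - 5*y - 6) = (y - 2)*(y + 3)*(y^2 - y - 2) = (y - 2)^2*(y + 3)*(y + 1)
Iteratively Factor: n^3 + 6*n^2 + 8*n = (n + 4)*(n^2 + 2*n) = n*(n + 4)*(n + 2)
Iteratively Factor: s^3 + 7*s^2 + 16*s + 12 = (s + 3)*(s^2 + 4*s + 4) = (s + 2)*(s + 3)*(s + 2)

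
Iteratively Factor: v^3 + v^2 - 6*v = (v + 3)*(v^2 - 2*v) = (v - 2)*(v + 3)*(v)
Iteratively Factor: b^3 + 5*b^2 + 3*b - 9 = (b - 1)*(b^2 + 6*b + 9) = (b - 1)*(b + 3)*(b + 3)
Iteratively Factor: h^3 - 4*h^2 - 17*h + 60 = (h - 3)*(h^2 - h - 20) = (h - 5)*(h - 3)*(h + 4)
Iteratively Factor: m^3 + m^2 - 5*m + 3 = (m - 1)*(m^2 + 2*m - 3) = (m - 1)*(m + 3)*(m - 1)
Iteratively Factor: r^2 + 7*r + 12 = (r + 3)*(r + 4)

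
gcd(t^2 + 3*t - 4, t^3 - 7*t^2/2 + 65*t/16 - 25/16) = t - 1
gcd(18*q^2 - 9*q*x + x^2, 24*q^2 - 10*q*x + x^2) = -6*q + x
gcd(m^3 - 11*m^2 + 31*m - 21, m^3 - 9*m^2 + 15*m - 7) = m^2 - 8*m + 7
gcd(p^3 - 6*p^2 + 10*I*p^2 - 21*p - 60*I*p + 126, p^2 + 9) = p + 3*I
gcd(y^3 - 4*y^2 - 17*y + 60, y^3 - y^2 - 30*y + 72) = y - 3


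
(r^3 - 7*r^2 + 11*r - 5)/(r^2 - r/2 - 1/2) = 2*(r^2 - 6*r + 5)/(2*r + 1)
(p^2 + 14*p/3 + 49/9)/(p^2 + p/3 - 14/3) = (p + 7/3)/(p - 2)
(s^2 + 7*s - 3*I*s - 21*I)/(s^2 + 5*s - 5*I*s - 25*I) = (s^2 + s*(7 - 3*I) - 21*I)/(s^2 + 5*s*(1 - I) - 25*I)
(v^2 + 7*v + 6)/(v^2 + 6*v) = (v + 1)/v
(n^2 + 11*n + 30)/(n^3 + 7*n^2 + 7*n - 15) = (n + 6)/(n^2 + 2*n - 3)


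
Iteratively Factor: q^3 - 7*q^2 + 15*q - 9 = (q - 1)*(q^2 - 6*q + 9) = (q - 3)*(q - 1)*(q - 3)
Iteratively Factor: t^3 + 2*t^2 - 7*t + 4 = (t + 4)*(t^2 - 2*t + 1) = (t - 1)*(t + 4)*(t - 1)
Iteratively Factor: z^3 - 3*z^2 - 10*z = (z - 5)*(z^2 + 2*z) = z*(z - 5)*(z + 2)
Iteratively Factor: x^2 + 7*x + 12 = (x + 3)*(x + 4)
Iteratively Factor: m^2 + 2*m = (m + 2)*(m)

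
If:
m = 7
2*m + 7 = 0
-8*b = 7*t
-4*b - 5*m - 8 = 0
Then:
No Solution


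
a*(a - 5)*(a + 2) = a^3 - 3*a^2 - 10*a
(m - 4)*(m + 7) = m^2 + 3*m - 28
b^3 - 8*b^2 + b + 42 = (b - 7)*(b - 3)*(b + 2)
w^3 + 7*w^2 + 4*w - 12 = (w - 1)*(w + 2)*(w + 6)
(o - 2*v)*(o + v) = o^2 - o*v - 2*v^2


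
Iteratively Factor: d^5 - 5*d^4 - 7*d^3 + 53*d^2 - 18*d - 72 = (d + 3)*(d^4 - 8*d^3 + 17*d^2 + 2*d - 24) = (d - 3)*(d + 3)*(d^3 - 5*d^2 + 2*d + 8) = (d - 3)*(d - 2)*(d + 3)*(d^2 - 3*d - 4) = (d - 3)*(d - 2)*(d + 1)*(d + 3)*(d - 4)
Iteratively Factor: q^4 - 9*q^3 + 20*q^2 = (q)*(q^3 - 9*q^2 + 20*q) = q^2*(q^2 - 9*q + 20) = q^2*(q - 5)*(q - 4)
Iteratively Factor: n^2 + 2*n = (n + 2)*(n)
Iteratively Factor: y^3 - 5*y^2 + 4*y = (y)*(y^2 - 5*y + 4) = y*(y - 1)*(y - 4)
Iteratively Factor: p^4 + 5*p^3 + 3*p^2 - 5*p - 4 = (p - 1)*(p^3 + 6*p^2 + 9*p + 4) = (p - 1)*(p + 1)*(p^2 + 5*p + 4) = (p - 1)*(p + 1)^2*(p + 4)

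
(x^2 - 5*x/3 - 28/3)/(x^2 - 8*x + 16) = (x + 7/3)/(x - 4)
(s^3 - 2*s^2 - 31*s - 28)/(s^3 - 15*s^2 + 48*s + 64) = (s^2 - 3*s - 28)/(s^2 - 16*s + 64)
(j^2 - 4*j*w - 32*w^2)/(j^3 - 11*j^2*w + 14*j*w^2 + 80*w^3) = (-j - 4*w)/(-j^2 + 3*j*w + 10*w^2)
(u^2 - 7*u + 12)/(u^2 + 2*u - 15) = (u - 4)/(u + 5)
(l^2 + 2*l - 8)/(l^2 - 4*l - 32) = (l - 2)/(l - 8)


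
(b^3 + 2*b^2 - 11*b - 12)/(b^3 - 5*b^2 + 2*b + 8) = (b^2 + b - 12)/(b^2 - 6*b + 8)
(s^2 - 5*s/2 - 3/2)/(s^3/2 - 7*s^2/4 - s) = 2*(s - 3)/(s*(s - 4))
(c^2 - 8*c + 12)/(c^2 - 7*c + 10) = (c - 6)/(c - 5)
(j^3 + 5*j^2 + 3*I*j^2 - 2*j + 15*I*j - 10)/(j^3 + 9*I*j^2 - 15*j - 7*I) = (j^2 + j*(5 + 2*I) + 10*I)/(j^2 + 8*I*j - 7)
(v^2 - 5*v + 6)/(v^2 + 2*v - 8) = (v - 3)/(v + 4)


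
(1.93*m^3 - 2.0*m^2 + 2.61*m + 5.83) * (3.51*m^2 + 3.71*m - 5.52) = 6.7743*m^5 + 0.1403*m^4 - 8.9125*m^3 + 41.1864*m^2 + 7.2221*m - 32.1816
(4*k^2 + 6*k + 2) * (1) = 4*k^2 + 6*k + 2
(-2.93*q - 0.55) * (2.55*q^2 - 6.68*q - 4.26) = -7.4715*q^3 + 18.1699*q^2 + 16.1558*q + 2.343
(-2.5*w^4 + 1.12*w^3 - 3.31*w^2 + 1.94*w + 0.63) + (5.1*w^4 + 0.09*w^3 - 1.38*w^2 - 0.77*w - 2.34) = 2.6*w^4 + 1.21*w^3 - 4.69*w^2 + 1.17*w - 1.71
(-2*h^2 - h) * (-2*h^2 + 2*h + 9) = 4*h^4 - 2*h^3 - 20*h^2 - 9*h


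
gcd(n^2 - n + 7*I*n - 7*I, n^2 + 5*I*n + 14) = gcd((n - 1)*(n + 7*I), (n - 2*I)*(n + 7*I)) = n + 7*I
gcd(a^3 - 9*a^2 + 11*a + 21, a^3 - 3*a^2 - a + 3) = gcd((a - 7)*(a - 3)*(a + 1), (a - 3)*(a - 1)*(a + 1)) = a^2 - 2*a - 3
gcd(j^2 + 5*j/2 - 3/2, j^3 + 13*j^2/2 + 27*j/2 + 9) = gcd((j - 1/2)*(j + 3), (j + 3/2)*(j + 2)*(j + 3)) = j + 3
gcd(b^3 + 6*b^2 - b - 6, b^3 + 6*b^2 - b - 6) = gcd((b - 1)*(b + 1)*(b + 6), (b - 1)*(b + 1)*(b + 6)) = b^3 + 6*b^2 - b - 6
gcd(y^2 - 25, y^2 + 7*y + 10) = y + 5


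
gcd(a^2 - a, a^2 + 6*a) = a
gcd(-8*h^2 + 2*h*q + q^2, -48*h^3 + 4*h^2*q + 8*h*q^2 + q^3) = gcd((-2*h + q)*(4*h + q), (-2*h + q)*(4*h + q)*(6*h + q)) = -8*h^2 + 2*h*q + q^2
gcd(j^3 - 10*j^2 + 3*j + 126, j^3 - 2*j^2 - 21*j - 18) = j^2 - 3*j - 18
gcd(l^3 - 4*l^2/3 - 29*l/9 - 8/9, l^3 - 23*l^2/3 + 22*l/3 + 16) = l^2 - 5*l/3 - 8/3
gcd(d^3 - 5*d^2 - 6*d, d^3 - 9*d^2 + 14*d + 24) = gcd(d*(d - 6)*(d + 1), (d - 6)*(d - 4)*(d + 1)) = d^2 - 5*d - 6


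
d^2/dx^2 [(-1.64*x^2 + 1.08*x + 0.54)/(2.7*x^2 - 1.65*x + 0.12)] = (1.134*x^3 + 26.80776*x^2 - 16.53372*x + 2.970828)/(19.683*x^6 - 36.0855*x^5 + 24.67665*x^4 - 7.699725*x^3 + 1.09674*x^2 - 0.07128*x + 0.001728)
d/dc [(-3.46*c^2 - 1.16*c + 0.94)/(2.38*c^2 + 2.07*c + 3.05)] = (-4.4014*c^2 - 25.5804*c - 5.4838)/(5.6644*c^4 + 9.8532*c^3 + 18.8029*c^2 + 12.627*c + 9.3025)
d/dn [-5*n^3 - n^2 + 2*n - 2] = -15*n^2 - 2*n + 2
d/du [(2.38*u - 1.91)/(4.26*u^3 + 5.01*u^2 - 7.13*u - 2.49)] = (-20.2776*u^3 + 12.486*u^2 + 19.1382*u - 19.5445)/(18.1476*u^6 + 42.6852*u^5 - 35.6475*u^4 - 92.6574*u^3 + 25.8871*u^2 + 35.5074*u + 6.2001)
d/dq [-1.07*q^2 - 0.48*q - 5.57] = -2.14*q - 0.48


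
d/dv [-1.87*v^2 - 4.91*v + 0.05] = -3.74*v - 4.91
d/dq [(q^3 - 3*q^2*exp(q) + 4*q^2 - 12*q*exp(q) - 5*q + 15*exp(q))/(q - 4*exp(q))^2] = ((q - 4*exp(q))*(-3*q^2*exp(q) + 3*q^2 - 18*q*exp(q) + 8*q + 3*exp(q) - 5) + 2*(4*exp(q) - 1)*(q^3 - 3*q^2*exp(q) + 4*q^2 - 12*q*exp(q) - 5*q + 15*exp(q)))/(q - 4*exp(q))^3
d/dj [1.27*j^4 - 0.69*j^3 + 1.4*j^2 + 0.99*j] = 5.08*j^3 - 2.07*j^2 + 2.8*j + 0.99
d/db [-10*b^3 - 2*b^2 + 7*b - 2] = -30*b^2 - 4*b + 7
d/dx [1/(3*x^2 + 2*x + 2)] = 2*(-3*x - 1)/(3*x^2 + 2*x + 2)^2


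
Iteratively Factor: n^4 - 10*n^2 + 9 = (n + 1)*(n^3 - n^2 - 9*n + 9) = (n - 1)*(n + 1)*(n^2 - 9) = (n - 3)*(n - 1)*(n + 1)*(n + 3)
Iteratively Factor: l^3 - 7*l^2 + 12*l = (l - 3)*(l^2 - 4*l) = (l - 4)*(l - 3)*(l)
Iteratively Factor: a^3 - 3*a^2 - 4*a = (a)*(a^2 - 3*a - 4) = a*(a - 4)*(a + 1)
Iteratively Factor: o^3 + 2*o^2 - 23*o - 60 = (o + 4)*(o^2 - 2*o - 15) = (o - 5)*(o + 4)*(o + 3)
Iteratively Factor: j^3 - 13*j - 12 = (j - 4)*(j^2 + 4*j + 3) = (j - 4)*(j + 3)*(j + 1)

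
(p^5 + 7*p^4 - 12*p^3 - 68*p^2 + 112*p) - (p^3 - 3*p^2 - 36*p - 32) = p^5 + 7*p^4 - 13*p^3 - 65*p^2 + 148*p + 32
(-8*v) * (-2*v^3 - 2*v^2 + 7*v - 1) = 16*v^4 + 16*v^3 - 56*v^2 + 8*v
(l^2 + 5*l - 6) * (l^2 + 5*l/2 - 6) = l^4 + 15*l^3/2 + l^2/2 - 45*l + 36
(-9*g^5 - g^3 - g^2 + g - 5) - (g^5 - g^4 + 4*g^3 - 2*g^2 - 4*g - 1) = -10*g^5 + g^4 - 5*g^3 + g^2 + 5*g - 4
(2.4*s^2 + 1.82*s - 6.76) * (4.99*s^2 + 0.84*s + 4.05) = 11.976*s^4 + 11.0978*s^3 - 22.4836*s^2 + 1.6926*s - 27.378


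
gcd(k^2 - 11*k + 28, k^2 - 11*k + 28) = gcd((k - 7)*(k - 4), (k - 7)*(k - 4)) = k^2 - 11*k + 28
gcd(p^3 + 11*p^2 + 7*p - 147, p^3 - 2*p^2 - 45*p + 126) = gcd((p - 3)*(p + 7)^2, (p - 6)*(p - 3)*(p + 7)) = p^2 + 4*p - 21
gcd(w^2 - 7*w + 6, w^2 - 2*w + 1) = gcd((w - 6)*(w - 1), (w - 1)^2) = w - 1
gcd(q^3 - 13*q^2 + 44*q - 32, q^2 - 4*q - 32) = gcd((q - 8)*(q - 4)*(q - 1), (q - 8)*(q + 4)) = q - 8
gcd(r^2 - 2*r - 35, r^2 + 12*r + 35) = r + 5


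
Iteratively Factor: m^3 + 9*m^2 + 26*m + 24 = (m + 2)*(m^2 + 7*m + 12) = (m + 2)*(m + 4)*(m + 3)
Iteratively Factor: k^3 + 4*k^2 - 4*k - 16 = (k + 2)*(k^2 + 2*k - 8) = (k - 2)*(k + 2)*(k + 4)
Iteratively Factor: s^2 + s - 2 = (s + 2)*(s - 1)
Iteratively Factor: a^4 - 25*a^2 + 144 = (a - 3)*(a^3 + 3*a^2 - 16*a - 48) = (a - 3)*(a + 4)*(a^2 - a - 12) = (a - 3)*(a + 3)*(a + 4)*(a - 4)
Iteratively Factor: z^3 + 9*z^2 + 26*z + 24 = (z + 4)*(z^2 + 5*z + 6) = (z + 3)*(z + 4)*(z + 2)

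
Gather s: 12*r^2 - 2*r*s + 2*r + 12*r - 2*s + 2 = 12*r^2 + 14*r + s*(-2*r - 2) + 2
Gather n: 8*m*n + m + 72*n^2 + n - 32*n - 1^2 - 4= m + 72*n^2 + n*(8*m - 31) - 5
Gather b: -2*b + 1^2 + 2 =3 - 2*b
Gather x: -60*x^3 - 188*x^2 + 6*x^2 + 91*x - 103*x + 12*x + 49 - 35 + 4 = -60*x^3 - 182*x^2 + 18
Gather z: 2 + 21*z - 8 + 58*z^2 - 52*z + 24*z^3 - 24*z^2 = 24*z^3 + 34*z^2 - 31*z - 6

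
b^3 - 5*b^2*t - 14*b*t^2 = b*(b - 7*t)*(b + 2*t)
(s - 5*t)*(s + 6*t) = s^2 + s*t - 30*t^2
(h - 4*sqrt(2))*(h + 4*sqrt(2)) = h^2 - 32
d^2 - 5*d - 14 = (d - 7)*(d + 2)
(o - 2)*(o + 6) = o^2 + 4*o - 12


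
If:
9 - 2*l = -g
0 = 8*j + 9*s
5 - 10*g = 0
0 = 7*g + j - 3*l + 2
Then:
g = 1/2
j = 35/4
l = 19/4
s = -70/9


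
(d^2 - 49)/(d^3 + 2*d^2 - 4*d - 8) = (d^2 - 49)/(d^3 + 2*d^2 - 4*d - 8)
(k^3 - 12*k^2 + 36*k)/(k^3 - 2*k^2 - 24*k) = (k - 6)/(k + 4)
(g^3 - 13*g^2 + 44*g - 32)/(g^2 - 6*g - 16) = (g^2 - 5*g + 4)/(g + 2)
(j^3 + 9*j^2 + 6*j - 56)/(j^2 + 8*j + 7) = (j^2 + 2*j - 8)/(j + 1)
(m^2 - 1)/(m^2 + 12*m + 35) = (m^2 - 1)/(m^2 + 12*m + 35)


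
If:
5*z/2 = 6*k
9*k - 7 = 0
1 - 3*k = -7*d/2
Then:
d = 8/21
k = 7/9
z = 28/15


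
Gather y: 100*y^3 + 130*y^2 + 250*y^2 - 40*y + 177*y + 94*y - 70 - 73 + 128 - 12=100*y^3 + 380*y^2 + 231*y - 27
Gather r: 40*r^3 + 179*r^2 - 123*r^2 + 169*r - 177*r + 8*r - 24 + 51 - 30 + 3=40*r^3 + 56*r^2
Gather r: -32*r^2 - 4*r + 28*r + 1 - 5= -32*r^2 + 24*r - 4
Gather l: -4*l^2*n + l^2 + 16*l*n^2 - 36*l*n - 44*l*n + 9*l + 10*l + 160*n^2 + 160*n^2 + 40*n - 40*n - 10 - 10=l^2*(1 - 4*n) + l*(16*n^2 - 80*n + 19) + 320*n^2 - 20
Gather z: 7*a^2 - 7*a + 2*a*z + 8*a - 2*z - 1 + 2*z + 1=7*a^2 + 2*a*z + a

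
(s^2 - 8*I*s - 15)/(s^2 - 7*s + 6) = (s^2 - 8*I*s - 15)/(s^2 - 7*s + 6)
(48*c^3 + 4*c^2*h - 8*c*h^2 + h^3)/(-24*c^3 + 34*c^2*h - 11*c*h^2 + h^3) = (-2*c - h)/(c - h)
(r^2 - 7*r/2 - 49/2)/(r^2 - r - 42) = (r + 7/2)/(r + 6)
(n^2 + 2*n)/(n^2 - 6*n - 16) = n/(n - 8)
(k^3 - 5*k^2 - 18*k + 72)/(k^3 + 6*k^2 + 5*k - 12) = (k^2 - 9*k + 18)/(k^2 + 2*k - 3)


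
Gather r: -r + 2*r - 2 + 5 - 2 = r + 1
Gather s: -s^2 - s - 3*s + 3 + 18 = -s^2 - 4*s + 21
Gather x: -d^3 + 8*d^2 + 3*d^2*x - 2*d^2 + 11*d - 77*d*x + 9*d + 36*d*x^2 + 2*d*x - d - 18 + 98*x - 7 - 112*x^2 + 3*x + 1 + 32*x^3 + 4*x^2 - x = -d^3 + 6*d^2 + 19*d + 32*x^3 + x^2*(36*d - 108) + x*(3*d^2 - 75*d + 100) - 24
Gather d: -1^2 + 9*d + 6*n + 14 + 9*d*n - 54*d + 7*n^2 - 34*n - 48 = d*(9*n - 45) + 7*n^2 - 28*n - 35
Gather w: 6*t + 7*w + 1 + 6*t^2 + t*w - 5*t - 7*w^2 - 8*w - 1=6*t^2 + t - 7*w^2 + w*(t - 1)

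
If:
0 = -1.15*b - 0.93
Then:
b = -0.81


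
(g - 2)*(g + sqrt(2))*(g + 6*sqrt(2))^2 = g^4 - 2*g^3 + 13*sqrt(2)*g^3 - 26*sqrt(2)*g^2 + 96*g^2 - 192*g + 72*sqrt(2)*g - 144*sqrt(2)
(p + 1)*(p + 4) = p^2 + 5*p + 4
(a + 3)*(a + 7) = a^2 + 10*a + 21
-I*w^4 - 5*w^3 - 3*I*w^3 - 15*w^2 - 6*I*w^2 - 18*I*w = w*(w + 3)*(w - 6*I)*(-I*w + 1)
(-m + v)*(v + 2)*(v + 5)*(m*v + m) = -m^2*v^3 - 8*m^2*v^2 - 17*m^2*v - 10*m^2 + m*v^4 + 8*m*v^3 + 17*m*v^2 + 10*m*v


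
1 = 1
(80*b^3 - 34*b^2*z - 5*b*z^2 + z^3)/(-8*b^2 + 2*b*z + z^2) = (-40*b^2 - 3*b*z + z^2)/(4*b + z)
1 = 1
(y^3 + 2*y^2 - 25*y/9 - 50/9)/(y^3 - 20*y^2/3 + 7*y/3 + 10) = (3*y^2 + 11*y + 10)/(3*(y^2 - 5*y - 6))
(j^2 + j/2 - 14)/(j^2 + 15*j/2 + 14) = (2*j - 7)/(2*j + 7)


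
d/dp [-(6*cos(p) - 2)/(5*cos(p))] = 2*sin(p)/(5*cos(p)^2)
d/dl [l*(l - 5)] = 2*l - 5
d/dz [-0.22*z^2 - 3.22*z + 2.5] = -0.44*z - 3.22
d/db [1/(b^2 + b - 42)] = (-2*b - 1)/(b^2 + b - 42)^2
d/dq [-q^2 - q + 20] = -2*q - 1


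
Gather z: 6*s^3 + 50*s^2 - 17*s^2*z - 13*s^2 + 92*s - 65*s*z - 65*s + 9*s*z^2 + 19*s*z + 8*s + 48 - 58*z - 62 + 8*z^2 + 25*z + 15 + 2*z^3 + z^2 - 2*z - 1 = 6*s^3 + 37*s^2 + 35*s + 2*z^3 + z^2*(9*s + 9) + z*(-17*s^2 - 46*s - 35)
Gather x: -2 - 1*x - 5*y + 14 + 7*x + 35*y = 6*x + 30*y + 12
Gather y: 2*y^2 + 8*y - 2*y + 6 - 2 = 2*y^2 + 6*y + 4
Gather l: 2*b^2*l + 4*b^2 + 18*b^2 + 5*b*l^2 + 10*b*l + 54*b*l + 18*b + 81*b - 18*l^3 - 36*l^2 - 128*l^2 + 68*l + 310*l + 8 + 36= 22*b^2 + 99*b - 18*l^3 + l^2*(5*b - 164) + l*(2*b^2 + 64*b + 378) + 44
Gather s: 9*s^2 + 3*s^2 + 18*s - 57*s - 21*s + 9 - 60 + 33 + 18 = 12*s^2 - 60*s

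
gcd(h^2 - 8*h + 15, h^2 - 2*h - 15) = h - 5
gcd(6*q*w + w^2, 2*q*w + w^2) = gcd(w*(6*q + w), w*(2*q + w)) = w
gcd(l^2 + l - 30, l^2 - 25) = l - 5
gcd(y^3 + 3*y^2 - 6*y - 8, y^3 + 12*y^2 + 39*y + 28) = y^2 + 5*y + 4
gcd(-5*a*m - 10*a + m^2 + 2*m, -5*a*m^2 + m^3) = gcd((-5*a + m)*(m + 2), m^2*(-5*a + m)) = 5*a - m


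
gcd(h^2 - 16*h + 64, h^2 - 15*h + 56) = h - 8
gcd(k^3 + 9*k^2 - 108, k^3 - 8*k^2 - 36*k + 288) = k + 6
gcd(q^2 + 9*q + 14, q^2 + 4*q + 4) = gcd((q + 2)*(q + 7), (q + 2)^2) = q + 2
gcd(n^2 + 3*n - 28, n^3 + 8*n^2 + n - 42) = n + 7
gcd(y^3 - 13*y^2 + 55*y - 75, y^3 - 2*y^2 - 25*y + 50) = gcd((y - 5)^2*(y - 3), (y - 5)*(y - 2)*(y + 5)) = y - 5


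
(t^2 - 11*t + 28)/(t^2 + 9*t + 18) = (t^2 - 11*t + 28)/(t^2 + 9*t + 18)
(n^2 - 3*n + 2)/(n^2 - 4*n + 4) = (n - 1)/(n - 2)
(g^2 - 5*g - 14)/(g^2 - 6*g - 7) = (g + 2)/(g + 1)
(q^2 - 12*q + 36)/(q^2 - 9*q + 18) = (q - 6)/(q - 3)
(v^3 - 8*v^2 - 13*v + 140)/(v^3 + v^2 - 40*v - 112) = (v - 5)/(v + 4)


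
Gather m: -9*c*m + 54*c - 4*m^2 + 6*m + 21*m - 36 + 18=54*c - 4*m^2 + m*(27 - 9*c) - 18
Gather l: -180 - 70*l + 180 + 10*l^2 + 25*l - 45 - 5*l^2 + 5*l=5*l^2 - 40*l - 45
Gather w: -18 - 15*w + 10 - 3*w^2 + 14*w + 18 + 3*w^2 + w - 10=0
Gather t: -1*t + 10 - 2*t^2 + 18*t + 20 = -2*t^2 + 17*t + 30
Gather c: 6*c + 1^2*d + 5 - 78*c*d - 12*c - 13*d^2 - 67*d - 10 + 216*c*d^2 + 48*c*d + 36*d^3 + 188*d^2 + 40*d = c*(216*d^2 - 30*d - 6) + 36*d^3 + 175*d^2 - 26*d - 5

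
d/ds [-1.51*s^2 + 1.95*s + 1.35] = 1.95 - 3.02*s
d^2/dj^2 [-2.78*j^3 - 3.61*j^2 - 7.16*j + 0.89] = -16.68*j - 7.22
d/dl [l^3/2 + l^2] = l*(3*l + 4)/2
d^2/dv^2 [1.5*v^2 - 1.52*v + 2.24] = 3.00000000000000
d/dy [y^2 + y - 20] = 2*y + 1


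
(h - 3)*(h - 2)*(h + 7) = h^3 + 2*h^2 - 29*h + 42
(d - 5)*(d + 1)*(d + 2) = d^3 - 2*d^2 - 13*d - 10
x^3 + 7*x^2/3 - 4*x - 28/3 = (x - 2)*(x + 2)*(x + 7/3)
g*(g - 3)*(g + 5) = g^3 + 2*g^2 - 15*g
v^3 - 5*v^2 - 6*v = v*(v - 6)*(v + 1)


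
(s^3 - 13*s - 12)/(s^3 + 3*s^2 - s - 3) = (s - 4)/(s - 1)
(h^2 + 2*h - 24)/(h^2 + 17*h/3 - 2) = 3*(h - 4)/(3*h - 1)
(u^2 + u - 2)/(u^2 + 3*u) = (u^2 + u - 2)/(u*(u + 3))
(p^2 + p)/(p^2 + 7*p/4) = 4*(p + 1)/(4*p + 7)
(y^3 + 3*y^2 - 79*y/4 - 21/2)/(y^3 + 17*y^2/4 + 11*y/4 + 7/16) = 4*(2*y^2 + 5*y - 42)/(8*y^2 + 30*y + 7)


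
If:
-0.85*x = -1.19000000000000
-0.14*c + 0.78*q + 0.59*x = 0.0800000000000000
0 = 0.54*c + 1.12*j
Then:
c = 5.57142857142857*q + 5.32857142857143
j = -2.68622448979592*q - 2.56913265306122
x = 1.40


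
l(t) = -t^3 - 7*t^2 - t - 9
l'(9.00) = -370.00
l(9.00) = -1314.00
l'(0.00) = -1.00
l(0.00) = -9.00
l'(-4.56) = 0.46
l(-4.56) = -55.18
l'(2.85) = -65.27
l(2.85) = -91.86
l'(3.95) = -103.11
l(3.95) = -183.80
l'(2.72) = -61.28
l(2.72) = -83.63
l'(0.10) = -2.43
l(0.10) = -9.17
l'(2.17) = -45.51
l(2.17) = -54.35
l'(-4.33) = 3.37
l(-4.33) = -54.73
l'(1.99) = -40.74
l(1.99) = -46.59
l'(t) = -3*t^2 - 14*t - 1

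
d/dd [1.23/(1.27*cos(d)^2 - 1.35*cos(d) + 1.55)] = (3.1242*cos(d) - 1.6605)*sin(d)/(1.27*cos(d)^2 - 1.35*cos(d) + 1.55)^2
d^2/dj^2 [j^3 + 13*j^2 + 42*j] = 6*j + 26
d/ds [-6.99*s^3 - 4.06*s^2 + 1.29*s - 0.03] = -20.97*s^2 - 8.12*s + 1.29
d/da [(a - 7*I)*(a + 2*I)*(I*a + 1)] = 3*I*a^2 + 12*a + 9*I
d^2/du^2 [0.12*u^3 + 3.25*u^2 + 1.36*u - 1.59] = 0.72*u + 6.5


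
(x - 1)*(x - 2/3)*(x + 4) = x^3 + 7*x^2/3 - 6*x + 8/3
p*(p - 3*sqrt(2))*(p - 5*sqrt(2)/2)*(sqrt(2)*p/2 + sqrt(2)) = sqrt(2)*p^4/2 - 11*p^3/2 + sqrt(2)*p^3 - 11*p^2 + 15*sqrt(2)*p^2/2 + 15*sqrt(2)*p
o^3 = o^3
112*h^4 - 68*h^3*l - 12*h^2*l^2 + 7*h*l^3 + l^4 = (-2*h + l)^2*(4*h + l)*(7*h + l)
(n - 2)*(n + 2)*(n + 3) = n^3 + 3*n^2 - 4*n - 12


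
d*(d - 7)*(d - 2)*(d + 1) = d^4 - 8*d^3 + 5*d^2 + 14*d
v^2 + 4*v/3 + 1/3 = (v + 1/3)*(v + 1)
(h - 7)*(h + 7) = h^2 - 49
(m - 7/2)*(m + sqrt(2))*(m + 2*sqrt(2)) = m^3 - 7*m^2/2 + 3*sqrt(2)*m^2 - 21*sqrt(2)*m/2 + 4*m - 14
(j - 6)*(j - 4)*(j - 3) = j^3 - 13*j^2 + 54*j - 72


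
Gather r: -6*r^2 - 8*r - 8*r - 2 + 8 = -6*r^2 - 16*r + 6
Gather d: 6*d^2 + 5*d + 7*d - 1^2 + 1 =6*d^2 + 12*d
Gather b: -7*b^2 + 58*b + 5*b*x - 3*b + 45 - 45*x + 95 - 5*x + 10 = -7*b^2 + b*(5*x + 55) - 50*x + 150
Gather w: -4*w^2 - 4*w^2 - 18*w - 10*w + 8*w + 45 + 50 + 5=-8*w^2 - 20*w + 100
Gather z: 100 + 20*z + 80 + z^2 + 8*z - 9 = z^2 + 28*z + 171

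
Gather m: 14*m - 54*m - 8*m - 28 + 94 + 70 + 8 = 144 - 48*m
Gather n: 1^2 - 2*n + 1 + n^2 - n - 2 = n^2 - 3*n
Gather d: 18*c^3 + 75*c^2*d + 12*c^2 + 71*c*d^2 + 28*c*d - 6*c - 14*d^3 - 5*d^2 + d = 18*c^3 + 12*c^2 - 6*c - 14*d^3 + d^2*(71*c - 5) + d*(75*c^2 + 28*c + 1)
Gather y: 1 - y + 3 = 4 - y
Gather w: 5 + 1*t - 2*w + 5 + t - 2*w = 2*t - 4*w + 10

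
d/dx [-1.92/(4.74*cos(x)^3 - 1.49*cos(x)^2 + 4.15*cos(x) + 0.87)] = (-27.3024*cos(x)^2 + 5.7216*cos(x) - 7.968)*sin(x)/(4.74*cos(x)^3 - 1.49*cos(x)^2 + 4.15*cos(x) + 0.87)^2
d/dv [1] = 0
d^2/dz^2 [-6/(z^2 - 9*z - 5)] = 12*(-z^2 + 9*z + (2*z - 9)^2 + 5)/(-z^2 + 9*z + 5)^3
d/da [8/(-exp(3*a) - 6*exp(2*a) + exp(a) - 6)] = (24*exp(2*a) + 96*exp(a) - 8)*exp(a)/(exp(3*a) + 6*exp(2*a) - exp(a) + 6)^2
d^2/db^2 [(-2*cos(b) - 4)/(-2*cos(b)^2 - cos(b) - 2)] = 4*(-15*(1 - cos(b)^2)^2 - 2*cos(b)^5 + 10*cos(b)^3 + 10*cos(b)^2 + 7)/(2*cos(b)^2 + cos(b) + 2)^3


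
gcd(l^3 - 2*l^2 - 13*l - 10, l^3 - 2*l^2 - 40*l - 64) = l + 2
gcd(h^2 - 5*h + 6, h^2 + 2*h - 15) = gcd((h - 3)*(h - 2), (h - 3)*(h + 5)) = h - 3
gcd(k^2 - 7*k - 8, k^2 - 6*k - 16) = k - 8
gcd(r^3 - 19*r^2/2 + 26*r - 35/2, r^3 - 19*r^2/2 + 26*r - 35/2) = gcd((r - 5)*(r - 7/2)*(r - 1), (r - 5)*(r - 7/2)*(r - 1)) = r^3 - 19*r^2/2 + 26*r - 35/2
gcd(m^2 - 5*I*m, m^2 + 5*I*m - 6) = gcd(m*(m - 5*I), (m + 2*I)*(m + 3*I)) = 1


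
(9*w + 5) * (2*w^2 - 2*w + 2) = 18*w^3 - 8*w^2 + 8*w + 10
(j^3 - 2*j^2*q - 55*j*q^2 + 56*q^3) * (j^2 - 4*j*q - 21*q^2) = j^5 - 6*j^4*q - 68*j^3*q^2 + 318*j^2*q^3 + 931*j*q^4 - 1176*q^5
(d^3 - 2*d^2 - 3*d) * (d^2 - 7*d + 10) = d^5 - 9*d^4 + 21*d^3 + d^2 - 30*d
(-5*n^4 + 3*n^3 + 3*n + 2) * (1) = -5*n^4 + 3*n^3 + 3*n + 2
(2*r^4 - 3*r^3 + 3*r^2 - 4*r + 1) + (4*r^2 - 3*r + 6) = 2*r^4 - 3*r^3 + 7*r^2 - 7*r + 7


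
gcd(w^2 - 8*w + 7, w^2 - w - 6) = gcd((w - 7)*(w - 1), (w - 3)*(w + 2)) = 1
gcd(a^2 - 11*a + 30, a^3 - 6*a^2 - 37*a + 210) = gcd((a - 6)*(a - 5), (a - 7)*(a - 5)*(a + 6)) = a - 5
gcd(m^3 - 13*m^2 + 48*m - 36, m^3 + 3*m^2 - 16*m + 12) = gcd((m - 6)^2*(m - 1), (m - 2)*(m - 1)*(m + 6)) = m - 1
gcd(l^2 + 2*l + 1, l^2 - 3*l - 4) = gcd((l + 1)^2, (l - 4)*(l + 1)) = l + 1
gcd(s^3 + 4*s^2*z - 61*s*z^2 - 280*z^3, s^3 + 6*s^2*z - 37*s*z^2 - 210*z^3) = s^2 + 12*s*z + 35*z^2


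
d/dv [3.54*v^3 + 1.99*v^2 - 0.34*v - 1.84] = 10.62*v^2 + 3.98*v - 0.34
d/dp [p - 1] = 1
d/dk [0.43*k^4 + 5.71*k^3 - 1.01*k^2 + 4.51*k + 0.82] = 1.72*k^3 + 17.13*k^2 - 2.02*k + 4.51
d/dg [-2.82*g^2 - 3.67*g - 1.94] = -5.64*g - 3.67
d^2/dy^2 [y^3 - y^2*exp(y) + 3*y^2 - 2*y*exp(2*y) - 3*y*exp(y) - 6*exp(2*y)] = -y^2*exp(y) - 8*y*exp(2*y) - 7*y*exp(y) + 6*y - 32*exp(2*y) - 8*exp(y) + 6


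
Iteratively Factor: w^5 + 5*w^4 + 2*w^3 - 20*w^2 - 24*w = (w + 3)*(w^4 + 2*w^3 - 4*w^2 - 8*w) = (w + 2)*(w + 3)*(w^3 - 4*w) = (w + 2)^2*(w + 3)*(w^2 - 2*w) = (w - 2)*(w + 2)^2*(w + 3)*(w)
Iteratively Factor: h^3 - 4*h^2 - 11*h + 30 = (h - 2)*(h^2 - 2*h - 15) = (h - 2)*(h + 3)*(h - 5)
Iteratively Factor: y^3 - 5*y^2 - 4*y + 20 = (y - 2)*(y^2 - 3*y - 10) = (y - 5)*(y - 2)*(y + 2)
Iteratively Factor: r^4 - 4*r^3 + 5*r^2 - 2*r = (r - 1)*(r^3 - 3*r^2 + 2*r) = (r - 1)^2*(r^2 - 2*r) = r*(r - 1)^2*(r - 2)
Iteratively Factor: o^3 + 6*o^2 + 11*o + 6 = (o + 3)*(o^2 + 3*o + 2) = (o + 2)*(o + 3)*(o + 1)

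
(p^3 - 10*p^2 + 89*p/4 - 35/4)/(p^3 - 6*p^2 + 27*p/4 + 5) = (2*p^2 - 15*p + 7)/(2*p^2 - 7*p - 4)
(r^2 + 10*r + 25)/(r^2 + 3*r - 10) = (r + 5)/(r - 2)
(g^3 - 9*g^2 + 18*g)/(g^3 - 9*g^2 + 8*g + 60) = g*(g - 3)/(g^2 - 3*g - 10)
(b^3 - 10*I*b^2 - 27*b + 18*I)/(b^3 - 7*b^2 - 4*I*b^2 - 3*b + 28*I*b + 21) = (b - 6*I)/(b - 7)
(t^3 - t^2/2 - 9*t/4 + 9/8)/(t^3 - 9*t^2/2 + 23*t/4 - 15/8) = (2*t + 3)/(2*t - 5)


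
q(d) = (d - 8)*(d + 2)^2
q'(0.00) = -28.00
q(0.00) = -32.00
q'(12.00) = 308.00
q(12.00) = 784.00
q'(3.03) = -24.70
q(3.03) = -125.75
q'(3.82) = -14.78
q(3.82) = -141.59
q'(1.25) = -33.31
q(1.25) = -71.30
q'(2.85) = -26.43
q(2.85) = -121.14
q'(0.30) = -30.13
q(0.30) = -40.73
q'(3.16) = -23.32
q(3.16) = -128.87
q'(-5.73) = 116.34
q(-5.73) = -191.02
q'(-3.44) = 35.02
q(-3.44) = -23.72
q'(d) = (d - 8)*(2*d + 4) + (d + 2)^2 = (d + 2)*(3*d - 14)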